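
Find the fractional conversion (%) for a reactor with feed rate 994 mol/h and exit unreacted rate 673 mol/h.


X = (F_in - F_out) / F_in * 100
Moles reacted = 994 - 673 = 321
X = 321 / 994 * 100
= 0.3229 * 100
= 32.29 %

32.29 %


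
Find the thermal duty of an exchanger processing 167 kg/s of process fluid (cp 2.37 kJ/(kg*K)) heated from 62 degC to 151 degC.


Q = m_dot * cp * delta_T
delta_T = 151 - 62 = 89 K
Q = 167 * 2.37 * 89
= 395.79 * 89
= 35225.31 kW

35225.31 kW


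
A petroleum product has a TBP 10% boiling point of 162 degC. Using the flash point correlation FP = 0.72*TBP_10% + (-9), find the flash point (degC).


FP = 0.72 * 162 + (-9) = 107.64

107.64 degC


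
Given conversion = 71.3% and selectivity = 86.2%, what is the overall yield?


Overall yield = conversion (%) * selectivity (%) / 100
Conversion = 71.3%, Selectivity = 86.2%
Y = 71.3 * 86.2 / 100
= 61.4606 %

61.4606 %


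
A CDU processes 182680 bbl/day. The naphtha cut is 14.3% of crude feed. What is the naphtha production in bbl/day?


Crude throughput = 182680 bbl/day
Fraction yield = 14.3%
yield = throughput * fraction / 100
yield = 182680 * 14.3 / 100 = 26123.24

26123.24 bbl/day


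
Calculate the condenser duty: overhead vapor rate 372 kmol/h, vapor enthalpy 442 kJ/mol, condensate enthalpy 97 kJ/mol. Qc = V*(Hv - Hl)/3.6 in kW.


Qc = 372 * (442 - 97) / 3.6 = 372 * 345 / 3.6 = 35650

35650 kW


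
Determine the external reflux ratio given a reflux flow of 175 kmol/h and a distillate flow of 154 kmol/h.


Reflux ratio definition: R = L / D (liquid returned / distillate withdrawn)
L = 175 kmol/h, D = 154 kmol/h
R = 175 / 154 = 1.136

1.136


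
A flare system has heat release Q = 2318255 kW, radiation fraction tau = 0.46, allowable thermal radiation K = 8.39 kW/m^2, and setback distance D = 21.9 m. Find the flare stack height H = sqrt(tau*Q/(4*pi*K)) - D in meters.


tau*Q/(4*pi*K) = 0.46 * 2318255 / (4 * pi * 8.39) = 10114.6
sqrt(10114.6) = 100.571
H = 100.571 - 21.9 = 78.67

78.67 m


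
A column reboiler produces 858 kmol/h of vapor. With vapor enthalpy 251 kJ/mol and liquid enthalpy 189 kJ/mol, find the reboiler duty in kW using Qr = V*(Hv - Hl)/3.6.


Qr = 858 * (251 - 189) / 3.6 = 858 * 62 / 3.6 = 14780

14780 kW


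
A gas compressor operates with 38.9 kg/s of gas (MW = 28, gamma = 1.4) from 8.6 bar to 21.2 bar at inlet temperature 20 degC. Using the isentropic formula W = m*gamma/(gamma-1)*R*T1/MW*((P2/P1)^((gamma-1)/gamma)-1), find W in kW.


Isentropic work: W = m*(gamma/(gamma-1))*(R*T1/MW)*((P2/P1)^((gamma-1)/gamma) - 1)
T1 = 20 + 273.15 = 293.15 K
Pressure ratio = 21.2 / 8.6 = 2.46512
Exponent = (1.4 - 1)/1.4 = 0.285714
(P2/P1)^exp - 1 = 2.46512^0.285714 - 1 = 0.294058
W = 38.9 * 1.4 / 0.4 * 8.314 * 293.15 / 28 * 0.294058 = 3485

3485 kW


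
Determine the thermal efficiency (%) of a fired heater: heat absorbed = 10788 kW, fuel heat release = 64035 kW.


Furnace efficiency = Q_absorbed / Q_fuel * 100
= 10788 / 64035 * 100 = 16.85

16.85 %


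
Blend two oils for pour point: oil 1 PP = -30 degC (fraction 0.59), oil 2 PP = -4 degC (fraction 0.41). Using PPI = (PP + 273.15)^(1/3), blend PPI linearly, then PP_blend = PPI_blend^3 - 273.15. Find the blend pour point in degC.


PPI_1 = (-30 + 273.15)^(1/3) = 6.241535
PPI_2 = (-4 + 273.15)^(1/3) = 6.456514
PPI_blend = 0.59 * 6.241535 + 0.41 * 6.456514 = 6.329676
PP_blend = 6.329676^3 - 273.15 = 253.5972 - 273.15 = -19.55

-19.55 degC


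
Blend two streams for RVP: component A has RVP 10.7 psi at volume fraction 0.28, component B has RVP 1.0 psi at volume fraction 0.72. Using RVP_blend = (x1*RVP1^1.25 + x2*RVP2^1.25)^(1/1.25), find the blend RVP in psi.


Chevron index: RVP_blend = (sum xi*RVPi^1.25)^(1/1.25)
RVP^1.25 terms: 0.28 * 10.7^1.25 + 0.72 * 1.0^1.25 = 6.13861
RVP_blend = 6.13861^(1/1.25) = 4.270

4.270 psi


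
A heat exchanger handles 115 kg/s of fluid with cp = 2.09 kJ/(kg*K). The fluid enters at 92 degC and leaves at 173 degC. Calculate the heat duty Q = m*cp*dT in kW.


Q = m_dot * cp * delta_T
delta_T = 173 - 92 = 81 K
Q = 115 * 2.09 * 81
= 240.35 * 81
= 19468.35 kW

19468.35 kW


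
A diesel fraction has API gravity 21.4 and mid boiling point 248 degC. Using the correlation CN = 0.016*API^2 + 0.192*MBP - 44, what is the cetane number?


CN = 0.016 * 21.4^2 + 0.192 * 248 - 44
CN = 7.32736 + 47.616 - 44 = 10.94336

10.94336


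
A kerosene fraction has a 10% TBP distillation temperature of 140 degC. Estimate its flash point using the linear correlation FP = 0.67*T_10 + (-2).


FP = 0.67 * 140 + (-2) = 91.8

91.8 degC


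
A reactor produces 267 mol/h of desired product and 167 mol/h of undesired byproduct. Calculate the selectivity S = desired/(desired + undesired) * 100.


Selectivity = desired / (desired + undesired) * 100
Total products = 267 + 167 = 434 mol/h
S = 267 / 434 * 100
= 0.6152 * 100
= 61.52 %

61.52 %


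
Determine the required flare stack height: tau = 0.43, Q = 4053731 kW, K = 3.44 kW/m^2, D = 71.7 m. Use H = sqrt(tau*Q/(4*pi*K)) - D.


tau*Q/(4*pi*K) = 0.43 * 4053731 / (4 * pi * 3.44) = 40323.2
sqrt(40323.2) = 200.806
H = 200.806 - 71.7 = 129.1

129.1 m


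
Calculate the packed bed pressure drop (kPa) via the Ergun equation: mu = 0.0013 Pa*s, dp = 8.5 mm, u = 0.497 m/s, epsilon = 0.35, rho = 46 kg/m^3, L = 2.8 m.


dp = 8.5 mm = 0.0085 m
Viscous term = 150*0.0013*0.497*(1-0.35)^2 / (0.0085^2*0.35^3) = 13218.3
Inertial term = 1.75*46*0.497^2*(1-0.35) / (0.0085*0.35^3) = 35464.9
dP/L = 13218.3 + 35464.9 = 48683.2 Pa/m
dP = 48683.2 * 2.8 / 1000 = 136.3 kPa

136.3 kPa


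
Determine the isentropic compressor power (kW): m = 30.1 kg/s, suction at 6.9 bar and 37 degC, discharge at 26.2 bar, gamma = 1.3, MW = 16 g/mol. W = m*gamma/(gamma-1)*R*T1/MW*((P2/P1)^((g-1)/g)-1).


Isentropic work: W = m*(gamma/(gamma-1))*(R*T1/MW)*((P2/P1)^((gamma-1)/gamma) - 1)
T1 = 37 + 273.15 = 310.15 K
Pressure ratio = 26.2 / 6.9 = 3.7971
Exponent = (1.3 - 1)/1.3 = 0.230769
(P2/P1)^exp - 1 = 3.7971^0.230769 - 1 = 0.360566
W = 30.1 * 1.3 / 0.3 * 8.314 * 310.15 / 16 * 0.360566 = 7579

7579 kW


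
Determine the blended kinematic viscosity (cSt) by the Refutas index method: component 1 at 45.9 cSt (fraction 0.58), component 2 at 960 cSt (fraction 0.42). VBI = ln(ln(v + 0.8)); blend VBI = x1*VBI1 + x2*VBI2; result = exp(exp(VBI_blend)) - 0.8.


Refutas method: VBN_i = 14.534*ln(ln(visc_i + 0.8)) + 10.975, blended linearly by mass fraction; since VBN is linear in VBI_i = ln(ln(visc_i + 0.8)) and the fractions sum to 1, blend VBI directly: visc = exp(exp(VBI_blend)) - 0.8
VBI_1 = ln(ln(45.9 + 0.8)) = 1.34645
VBI_2 = ln(ln(960 + 0.8)) = 1.92684
VBI_blend = 0.58 * 1.34645 + 0.42 * 1.92684 = 1.59021
visc_blend = exp(exp(1.59021)) - 0.8 = 134.1

134.1 cSt


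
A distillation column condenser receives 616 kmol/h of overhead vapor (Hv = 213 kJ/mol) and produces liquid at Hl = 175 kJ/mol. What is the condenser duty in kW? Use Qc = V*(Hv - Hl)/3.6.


Qc = 616 * (213 - 175) / 3.6 = 616 * 38 / 3.6 = 6502

6502 kW


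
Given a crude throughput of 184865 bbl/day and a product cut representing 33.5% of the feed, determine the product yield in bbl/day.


Crude throughput = 184865 bbl/day
Fraction yield = 33.5%
yield = throughput * fraction / 100
yield = 184865 * 33.5 / 100 = 61929.775

61929.775 bbl/day


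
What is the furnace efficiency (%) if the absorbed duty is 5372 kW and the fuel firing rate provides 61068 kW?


Furnace efficiency = Q_absorbed / Q_fuel * 100
= 5372 / 61068 * 100 = 8.797

8.797 %


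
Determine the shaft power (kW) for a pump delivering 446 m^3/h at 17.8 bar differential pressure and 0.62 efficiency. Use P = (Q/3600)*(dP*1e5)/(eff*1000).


Q = 446 / 3600 = 0.123889 m^3/s
P = 0.123889 * (17.8 * 1e5) / 0.62 / 1000 = 355.7

355.7 kW


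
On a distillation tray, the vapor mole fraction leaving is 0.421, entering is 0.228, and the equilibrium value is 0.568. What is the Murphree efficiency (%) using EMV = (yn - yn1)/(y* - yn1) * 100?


Murphree vapor efficiency: EMV = (y_n - y_(n-1)) / (y*_n - y_(n-1)) * 100
EMV = (0.421 - 0.228) / (0.568 - 0.228) * 100 = 0.193 / 0.34 * 100 = 56.76

56.76 %


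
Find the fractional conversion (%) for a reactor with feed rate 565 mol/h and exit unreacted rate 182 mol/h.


X = (F_in - F_out) / F_in * 100
Moles reacted = 565 - 182 = 383
X = 383 / 565 * 100
= 0.6779 * 100
= 67.79 %

67.79 %


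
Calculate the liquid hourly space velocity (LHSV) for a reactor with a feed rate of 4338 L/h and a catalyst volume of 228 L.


LHSV = volumetric feed rate / catalyst volume
= 4338 L/h / 228 L
= 19.03 h^-1

19.03 h^-1


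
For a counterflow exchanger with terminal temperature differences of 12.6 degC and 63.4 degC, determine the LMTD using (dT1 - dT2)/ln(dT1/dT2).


LMTD = (dT1 - dT2) / ln(dT1/dT2)
= (12.6 - 63.4) / ln(12.6 / 63.4) = -50.8 / -1.61577 = 31.44

31.44 degC


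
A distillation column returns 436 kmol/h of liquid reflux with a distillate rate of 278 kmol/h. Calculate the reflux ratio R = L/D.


Reflux ratio definition: R = L / D (liquid returned / distillate withdrawn)
L = 436 kmol/h, D = 278 kmol/h
R = 436 / 278 = 1.568

1.568


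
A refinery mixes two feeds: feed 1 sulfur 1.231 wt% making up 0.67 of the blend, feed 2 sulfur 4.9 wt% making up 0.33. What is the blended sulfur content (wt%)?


Linear sulfur blending: S_blend = x1*S1 + x2*S2
Contribution 1: 0.67 * 1.231 = 0.82477 wt%
Contribution 2: 0.33 * 4.9 = 1.617 wt%
S_blend = 0.82477 + 1.617 = 2.44177

2.44177 wt%


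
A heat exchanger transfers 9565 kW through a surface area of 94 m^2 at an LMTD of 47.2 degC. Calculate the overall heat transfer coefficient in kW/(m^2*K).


From Q = U*A*LMTD, U = Q / (A * LMTD)
U = 9565 / (94 * 47.2) = 9565 / 4436.8 = 2.156

2.156 kW/(m^2*K)


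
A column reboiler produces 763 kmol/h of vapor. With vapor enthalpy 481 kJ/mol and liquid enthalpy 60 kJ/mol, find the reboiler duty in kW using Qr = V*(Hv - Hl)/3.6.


Qr = 763 * (481 - 60) / 3.6 = 763 * 421 / 3.6 = 89230

89230 kW


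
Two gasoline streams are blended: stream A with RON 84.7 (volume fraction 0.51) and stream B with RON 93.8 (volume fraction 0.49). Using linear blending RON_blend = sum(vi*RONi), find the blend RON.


Linear blending: RON_blend = sum(vi * RONi)
Contribution 1: 0.51 * 84.7 = 43.197
Contribution 2: 0.49 * 93.8 = 45.962
RON_blend = 43.197 + 45.962 = 89.159

89.159


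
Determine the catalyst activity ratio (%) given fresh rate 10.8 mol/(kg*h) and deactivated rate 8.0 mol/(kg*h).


Activity (%) = (rate_used / rate_fresh) * 100
rate_used = 8.0, rate_fresh = 10.8
= (8.0 / 10.8) * 100
= 0.7407 * 100 = 74.07

74.07 %


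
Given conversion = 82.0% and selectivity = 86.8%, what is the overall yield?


Overall yield = conversion (%) * selectivity (%) / 100
Conversion = 82.0%, Selectivity = 86.8%
Y = 82.0 * 86.8 / 100
= 71.176 %

71.176 %


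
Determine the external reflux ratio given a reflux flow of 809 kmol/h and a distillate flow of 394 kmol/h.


Reflux ratio definition: R = L / D (liquid returned / distillate withdrawn)
L = 809 kmol/h, D = 394 kmol/h
R = 809 / 394 = 2.053

2.053


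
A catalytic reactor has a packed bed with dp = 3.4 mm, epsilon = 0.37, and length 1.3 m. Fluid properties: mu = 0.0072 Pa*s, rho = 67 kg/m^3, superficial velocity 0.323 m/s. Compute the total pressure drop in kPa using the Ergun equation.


dp = 3.4 mm = 0.0034 m
Viscous term = 150*0.0072*0.323*(1-0.37)^2 / (0.0034^2*0.37^3) = 236453
Inertial term = 1.75*67*0.323^2*(1-0.37) / (0.0034*0.37^3) = 44748.1
dP/L = 236453 + 44748.1 = 281201 Pa/m
dP = 281201 * 1.3 / 1000 = 365.6 kPa

365.6 kPa


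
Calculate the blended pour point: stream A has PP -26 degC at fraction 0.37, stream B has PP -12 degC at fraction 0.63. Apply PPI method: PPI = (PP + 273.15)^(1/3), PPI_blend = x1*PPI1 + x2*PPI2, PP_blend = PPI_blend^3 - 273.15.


PPI_1 = (-26 + 273.15)^(1/3) = 6.275575
PPI_2 = (-12 + 273.15)^(1/3) = 6.391901
PPI_blend = 0.37 * 6.275575 + 0.63 * 6.391901 = 6.34886
PP_blend = 6.34886^3 - 273.15 = 255.91 - 273.15 = -17.24

-17.24 degC


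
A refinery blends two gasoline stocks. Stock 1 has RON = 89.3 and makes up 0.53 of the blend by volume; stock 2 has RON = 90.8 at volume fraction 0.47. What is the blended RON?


Linear blending: RON_blend = sum(vi * RONi)
Contribution 1: 0.53 * 89.3 = 47.329
Contribution 2: 0.47 * 90.8 = 42.676
RON_blend = 47.329 + 42.676 = 90.005

90.005


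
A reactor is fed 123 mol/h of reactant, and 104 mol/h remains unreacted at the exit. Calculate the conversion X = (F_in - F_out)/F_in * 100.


X = (F_in - F_out) / F_in * 100
Moles reacted = 123 - 104 = 19
X = 19 / 123 * 100
= 0.1545 * 100
= 15.45 %

15.45 %


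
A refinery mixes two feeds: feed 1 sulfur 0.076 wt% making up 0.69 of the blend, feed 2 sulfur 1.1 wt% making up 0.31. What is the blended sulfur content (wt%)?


Linear sulfur blending: S_blend = x1*S1 + x2*S2
Contribution 1: 0.69 * 0.076 = 0.05244 wt%
Contribution 2: 0.31 * 1.1 = 0.341 wt%
S_blend = 0.05244 + 0.341 = 0.39344

0.39344 wt%


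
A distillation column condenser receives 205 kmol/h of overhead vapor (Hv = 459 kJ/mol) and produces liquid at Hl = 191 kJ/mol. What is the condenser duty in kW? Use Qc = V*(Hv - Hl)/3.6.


Qc = 205 * (459 - 191) / 3.6 = 205 * 268 / 3.6 = 15260

15260 kW


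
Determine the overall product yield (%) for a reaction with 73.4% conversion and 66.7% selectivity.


Overall yield = conversion (%) * selectivity (%) / 100
Conversion = 73.4%, Selectivity = 66.7%
Y = 73.4 * 66.7 / 100
= 48.9578 %

48.9578 %


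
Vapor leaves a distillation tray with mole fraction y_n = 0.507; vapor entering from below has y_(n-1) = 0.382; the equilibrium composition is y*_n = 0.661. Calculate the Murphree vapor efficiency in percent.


Murphree vapor efficiency: EMV = (y_n - y_(n-1)) / (y*_n - y_(n-1)) * 100
EMV = (0.507 - 0.382) / (0.661 - 0.382) * 100 = 0.125 / 0.279 * 100 = 44.80

44.80 %


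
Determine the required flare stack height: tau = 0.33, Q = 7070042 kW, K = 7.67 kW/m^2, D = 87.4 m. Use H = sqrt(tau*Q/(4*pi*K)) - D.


tau*Q/(4*pi*K) = 0.33 * 7070042 / (4 * pi * 7.67) = 24206.4
sqrt(24206.4) = 155.584
H = 155.584 - 87.4 = 68.18

68.18 m


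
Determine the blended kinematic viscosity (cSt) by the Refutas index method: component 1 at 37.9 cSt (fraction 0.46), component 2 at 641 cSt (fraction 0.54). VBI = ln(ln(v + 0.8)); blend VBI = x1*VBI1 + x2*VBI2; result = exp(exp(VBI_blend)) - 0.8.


Refutas method: VBN_i = 14.534*ln(ln(visc_i + 0.8)) + 10.975, blended linearly by mass fraction; since VBN is linear in VBI_i = ln(ln(visc_i + 0.8)) and the fractions sum to 1, blend VBI directly: visc = exp(exp(VBI_blend)) - 0.8
VBI_1 = ln(ln(37.9 + 0.8)) = 1.29633
VBI_2 = ln(ln(641 + 0.8)) = 1.86629
VBI_blend = 0.46 * 1.29633 + 0.54 * 1.86629 = 1.60411
visc_blend = exp(exp(1.60411)) - 0.8 = 143.7

143.7 cSt


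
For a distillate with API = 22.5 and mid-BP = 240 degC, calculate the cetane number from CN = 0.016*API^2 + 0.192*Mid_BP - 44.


CN = 0.016 * 22.5^2 + 0.192 * 240 - 44
CN = 8.1 + 46.08 - 44 = 10.18

10.18


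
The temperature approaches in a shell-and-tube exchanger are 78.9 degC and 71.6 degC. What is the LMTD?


LMTD = (dT1 - dT2) / ln(dT1/dT2)
= (78.9 - 71.6) / ln(78.9 / 71.6) = 7.3 / 0.0970862 = 75.19

75.19 degC


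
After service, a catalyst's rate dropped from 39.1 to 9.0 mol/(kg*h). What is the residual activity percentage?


Activity (%) = (rate_used / rate_fresh) * 100
rate_used = 9.0, rate_fresh = 39.1
= (9.0 / 39.1) * 100
= 0.2302 * 100 = 23.02

23.02 %


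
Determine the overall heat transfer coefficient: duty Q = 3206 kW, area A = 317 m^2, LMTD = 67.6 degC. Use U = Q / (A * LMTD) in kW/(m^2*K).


From Q = U*A*LMTD, U = Q / (A * LMTD)
U = 3206 / (317 * 67.6) = 3206 / 21429.2 = 0.1496

0.1496 kW/(m^2*K)


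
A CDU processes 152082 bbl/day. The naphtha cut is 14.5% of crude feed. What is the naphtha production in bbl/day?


Crude throughput = 152082 bbl/day
Fraction yield = 14.5%
yield = throughput * fraction / 100
yield = 152082 * 14.5 / 100 = 22051.89

22051.89 bbl/day


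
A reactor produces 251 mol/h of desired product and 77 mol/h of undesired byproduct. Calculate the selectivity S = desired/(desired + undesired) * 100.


Selectivity = desired / (desired + undesired) * 100
Total products = 251 + 77 = 328 mol/h
S = 251 / 328 * 100
= 0.7652 * 100
= 76.52 %

76.52 %


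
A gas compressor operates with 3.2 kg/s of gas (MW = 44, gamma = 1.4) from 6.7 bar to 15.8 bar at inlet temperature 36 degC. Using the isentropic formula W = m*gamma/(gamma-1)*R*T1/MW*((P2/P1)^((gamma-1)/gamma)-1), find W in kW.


Isentropic work: W = m*(gamma/(gamma-1))*(R*T1/MW)*((P2/P1)^((gamma-1)/gamma) - 1)
T1 = 36 + 273.15 = 309.15 K
Pressure ratio = 15.8 / 6.7 = 2.35821
Exponent = (1.4 - 1)/1.4 = 0.285714
(P2/P1)^exp - 1 = 2.35821^0.285714 - 1 = 0.277768
W = 3.2 * 1.4 / 0.4 * 8.314 * 309.15 / 44 * 0.277768 = 181.7

181.7 kW


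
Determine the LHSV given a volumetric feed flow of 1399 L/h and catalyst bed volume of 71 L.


LHSV = volumetric feed rate / catalyst volume
= 1399 L/h / 71 L
= 19.70 h^-1

19.70 h^-1


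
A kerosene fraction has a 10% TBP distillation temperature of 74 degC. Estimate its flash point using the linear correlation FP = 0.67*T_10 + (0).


FP = 0.67 * 74 + (0) = 49.58

49.58 degC


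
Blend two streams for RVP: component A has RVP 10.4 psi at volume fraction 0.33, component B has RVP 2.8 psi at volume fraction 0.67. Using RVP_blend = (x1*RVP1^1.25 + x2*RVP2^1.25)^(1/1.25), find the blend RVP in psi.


Chevron index: RVP_blend = (sum xi*RVPi^1.25)^(1/1.25)
RVP^1.25 terms: 0.33 * 10.4^1.25 + 0.67 * 2.8^1.25 = 8.58993
RVP_blend = 8.58993^(1/1.25) = 5.587

5.587 psi


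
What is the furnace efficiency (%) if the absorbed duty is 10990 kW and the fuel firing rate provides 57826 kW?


Furnace efficiency = Q_absorbed / Q_fuel * 100
= 10990 / 57826 * 100 = 19.01

19.01 %


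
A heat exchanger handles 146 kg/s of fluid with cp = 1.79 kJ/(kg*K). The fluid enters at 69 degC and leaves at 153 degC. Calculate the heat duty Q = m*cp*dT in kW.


Q = m_dot * cp * delta_T
delta_T = 153 - 69 = 84 K
Q = 146 * 1.79 * 84
= 261.34 * 84
= 21952.56 kW

21952.56 kW


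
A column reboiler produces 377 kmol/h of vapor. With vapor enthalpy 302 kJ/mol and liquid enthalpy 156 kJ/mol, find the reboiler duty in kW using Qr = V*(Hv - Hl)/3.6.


Qr = 377 * (302 - 156) / 3.6 = 377 * 146 / 3.6 = 15290

15290 kW


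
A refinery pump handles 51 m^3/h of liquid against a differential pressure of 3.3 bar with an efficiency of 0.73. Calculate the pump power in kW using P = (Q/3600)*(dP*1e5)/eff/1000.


Q = 51 / 3600 = 0.0141667 m^3/s
P = 0.0141667 * (3.3 * 1e5) / 0.73 / 1000 = 6.404

6.404 kW


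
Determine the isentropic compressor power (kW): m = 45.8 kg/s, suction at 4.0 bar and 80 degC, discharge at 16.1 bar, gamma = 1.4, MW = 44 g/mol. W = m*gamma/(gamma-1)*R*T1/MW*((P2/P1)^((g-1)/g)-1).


Isentropic work: W = m*(gamma/(gamma-1))*(R*T1/MW)*((P2/P1)^((gamma-1)/gamma) - 1)
T1 = 80 + 273.15 = 353.15 K
Pressure ratio = 16.1 / 4.0 = 4.025
Exponent = (1.4 - 1)/1.4 = 0.285714
(P2/P1)^exp - 1 = 4.025^0.285714 - 1 = 0.488641
W = 45.8 * 1.4 / 0.4 * 8.314 * 353.15 / 44 * 0.488641 = 5227

5227 kW


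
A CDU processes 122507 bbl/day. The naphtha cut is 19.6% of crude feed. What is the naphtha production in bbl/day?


Crude throughput = 122507 bbl/day
Fraction yield = 19.6%
yield = throughput * fraction / 100
yield = 122507 * 19.6 / 100 = 24011.372

24011.372 bbl/day


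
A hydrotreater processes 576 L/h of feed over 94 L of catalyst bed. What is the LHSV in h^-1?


LHSV = volumetric feed rate / catalyst volume
= 576 L/h / 94 L
= 6.128 h^-1

6.128 h^-1


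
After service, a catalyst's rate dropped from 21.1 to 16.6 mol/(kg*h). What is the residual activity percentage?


Activity (%) = (rate_used / rate_fresh) * 100
rate_used = 16.6, rate_fresh = 21.1
= (16.6 / 21.1) * 100
= 0.7867 * 100 = 78.67

78.67 %


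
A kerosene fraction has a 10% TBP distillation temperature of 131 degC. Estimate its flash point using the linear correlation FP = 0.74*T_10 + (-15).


FP = 0.74 * 131 + (-15) = 81.94

81.94 degC


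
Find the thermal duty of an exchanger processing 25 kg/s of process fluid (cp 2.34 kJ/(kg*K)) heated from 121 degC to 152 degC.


Q = m_dot * cp * delta_T
delta_T = 152 - 121 = 31 K
Q = 25 * 2.34 * 31
= 58.5 * 31
= 1813.5 kW

1813.5 kW


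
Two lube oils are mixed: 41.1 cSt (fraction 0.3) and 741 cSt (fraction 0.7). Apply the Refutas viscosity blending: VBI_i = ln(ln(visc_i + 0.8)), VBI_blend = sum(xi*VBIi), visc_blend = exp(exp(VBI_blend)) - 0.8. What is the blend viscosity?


Refutas method: VBN_i = 14.534*ln(ln(visc_i + 0.8)) + 10.975, blended linearly by mass fraction; since VBN is linear in VBI_i = ln(ln(visc_i + 0.8)) and the fractions sum to 1, blend VBI directly: visc = exp(exp(VBI_blend)) - 0.8
VBI_1 = ln(ln(41.1 + 0.8)) = 1.31782
VBI_2 = ln(ln(741 + 0.8)) = 1.88844
VBI_blend = 0.3 * 1.31782 + 0.7 * 1.88844 = 1.71725
visc_blend = exp(exp(1.71725)) - 0.8 = 261.4

261.4 cSt


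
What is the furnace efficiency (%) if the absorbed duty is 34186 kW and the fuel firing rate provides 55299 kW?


Furnace efficiency = Q_absorbed / Q_fuel * 100
= 34186 / 55299 * 100 = 61.82

61.82 %


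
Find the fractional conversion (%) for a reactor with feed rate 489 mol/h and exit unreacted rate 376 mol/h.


X = (F_in - F_out) / F_in * 100
Moles reacted = 489 - 376 = 113
X = 113 / 489 * 100
= 0.2311 * 100
= 23.11 %

23.11 %


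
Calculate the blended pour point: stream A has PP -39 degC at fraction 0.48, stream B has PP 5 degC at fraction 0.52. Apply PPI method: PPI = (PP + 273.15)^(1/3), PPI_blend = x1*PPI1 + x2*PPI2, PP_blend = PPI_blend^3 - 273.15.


PPI_1 = (-39 + 273.15)^(1/3) = 6.163557
PPI_2 = (5 + 273.15)^(1/3) = 6.527693
PPI_blend = 0.48 * 6.163557 + 0.52 * 6.527693 = 6.352908
PP_blend = 6.352908^3 - 273.15 = 256.3998 - 273.15 = -16.75

-16.75 degC


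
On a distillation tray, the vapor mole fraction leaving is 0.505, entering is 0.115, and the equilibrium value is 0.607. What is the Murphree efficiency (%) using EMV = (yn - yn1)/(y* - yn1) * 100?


Murphree vapor efficiency: EMV = (y_n - y_(n-1)) / (y*_n - y_(n-1)) * 100
EMV = (0.505 - 0.115) / (0.607 - 0.115) * 100 = 0.39 / 0.492 * 100 = 79.27

79.27 %


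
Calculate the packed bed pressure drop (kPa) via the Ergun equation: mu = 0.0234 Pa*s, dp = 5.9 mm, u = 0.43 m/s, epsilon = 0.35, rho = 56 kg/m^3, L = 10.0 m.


dp = 5.9 mm = 0.0059 m
Viscous term = 150*0.0234*0.43*(1-0.35)^2 / (0.0059^2*0.35^3) = 427262
Inertial term = 1.75*56*0.43^2*(1-0.35) / (0.0059*0.35^3) = 46560.8
dP/L = 427262 + 46560.8 = 473823 Pa/m
dP = 473823 * 10.0 / 1000 = 4738 kPa

4738 kPa


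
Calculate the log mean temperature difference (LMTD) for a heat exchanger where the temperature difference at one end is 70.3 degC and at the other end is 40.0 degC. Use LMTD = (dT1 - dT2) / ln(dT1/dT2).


LMTD = (dT1 - dT2) / ln(dT1/dT2)
= (70.3 - 40.0) / ln(70.3 / 40.0) = 30.3 / 0.563892 = 53.73

53.73 degC


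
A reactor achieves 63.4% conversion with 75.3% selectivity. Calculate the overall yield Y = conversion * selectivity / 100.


Overall yield = conversion (%) * selectivity (%) / 100
Conversion = 63.4%, Selectivity = 75.3%
Y = 63.4 * 75.3 / 100
= 47.7402 %

47.7402 %


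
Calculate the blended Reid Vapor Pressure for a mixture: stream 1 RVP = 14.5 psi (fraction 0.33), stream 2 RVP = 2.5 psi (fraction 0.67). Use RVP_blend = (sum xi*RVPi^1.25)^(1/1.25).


Chevron index: RVP_blend = (sum xi*RVPi^1.25)^(1/1.25)
RVP^1.25 terms: 0.33 * 14.5^1.25 + 0.67 * 2.5^1.25 = 11.4436
RVP_blend = 11.4436^(1/1.25) = 7.028

7.028 psi


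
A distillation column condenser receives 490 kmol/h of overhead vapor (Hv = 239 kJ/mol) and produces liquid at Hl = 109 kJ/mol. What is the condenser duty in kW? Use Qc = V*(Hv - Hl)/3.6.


Qc = 490 * (239 - 109) / 3.6 = 490 * 130 / 3.6 = 17690

17690 kW


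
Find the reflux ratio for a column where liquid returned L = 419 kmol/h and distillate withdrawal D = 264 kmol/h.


Reflux ratio definition: R = L / D (liquid returned / distillate withdrawn)
L = 419 kmol/h, D = 264 kmol/h
R = 419 / 264 = 1.587

1.587


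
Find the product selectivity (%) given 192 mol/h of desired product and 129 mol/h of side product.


Selectivity = desired / (desired + undesired) * 100
Total products = 192 + 129 = 321 mol/h
S = 192 / 321 * 100
= 0.5981 * 100
= 59.81 %

59.81 %


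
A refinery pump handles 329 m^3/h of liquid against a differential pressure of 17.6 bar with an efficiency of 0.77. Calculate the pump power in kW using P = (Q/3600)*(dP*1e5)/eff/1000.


Q = 329 / 3600 = 0.0913889 m^3/s
P = 0.0913889 * (17.6 * 1e5) / 0.77 / 1000 = 208.9

208.9 kW


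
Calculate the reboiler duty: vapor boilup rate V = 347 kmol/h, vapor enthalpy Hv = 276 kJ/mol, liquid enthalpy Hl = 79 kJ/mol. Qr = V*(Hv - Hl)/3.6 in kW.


Qr = 347 * (276 - 79) / 3.6 = 347 * 197 / 3.6 = 18990

18990 kW


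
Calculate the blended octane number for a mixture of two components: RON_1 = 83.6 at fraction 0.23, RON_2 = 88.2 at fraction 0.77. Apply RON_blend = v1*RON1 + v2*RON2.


Linear blending: RON_blend = sum(vi * RONi)
Contribution 1: 0.23 * 83.6 = 19.228
Contribution 2: 0.77 * 88.2 = 67.914
RON_blend = 19.228 + 67.914 = 87.142

87.142


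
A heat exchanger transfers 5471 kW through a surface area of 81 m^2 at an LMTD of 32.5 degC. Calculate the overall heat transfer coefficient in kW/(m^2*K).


From Q = U*A*LMTD, U = Q / (A * LMTD)
U = 5471 / (81 * 32.5) = 5471 / 2632.5 = 2.078

2.078 kW/(m^2*K)


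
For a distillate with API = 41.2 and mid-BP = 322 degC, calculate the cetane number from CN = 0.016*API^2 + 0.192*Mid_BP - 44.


CN = 0.016 * 41.2^2 + 0.192 * 322 - 44
CN = 27.15904 + 61.824 - 44 = 44.98304

44.98304


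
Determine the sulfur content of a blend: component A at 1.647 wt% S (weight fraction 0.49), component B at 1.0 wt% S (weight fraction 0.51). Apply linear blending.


Linear sulfur blending: S_blend = x1*S1 + x2*S2
Contribution 1: 0.49 * 1.647 = 0.80703 wt%
Contribution 2: 0.51 * 1.0 = 0.51 wt%
S_blend = 0.80703 + 0.51 = 1.31703

1.31703 wt%


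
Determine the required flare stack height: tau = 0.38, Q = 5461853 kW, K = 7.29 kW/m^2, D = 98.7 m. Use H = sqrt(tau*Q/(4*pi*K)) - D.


tau*Q/(4*pi*K) = 0.38 * 5461853 / (4 * pi * 7.29) = 22656.2
sqrt(22656.2) = 150.52
H = 150.52 - 98.7 = 51.82

51.82 m


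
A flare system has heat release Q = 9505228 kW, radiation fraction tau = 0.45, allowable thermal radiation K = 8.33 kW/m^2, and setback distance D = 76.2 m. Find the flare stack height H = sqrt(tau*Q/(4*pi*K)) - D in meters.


tau*Q/(4*pi*K) = 0.45 * 9505228 / (4 * pi * 8.33) = 40862.1
sqrt(40862.1) = 202.144
H = 202.144 - 76.2 = 125.9

125.9 m


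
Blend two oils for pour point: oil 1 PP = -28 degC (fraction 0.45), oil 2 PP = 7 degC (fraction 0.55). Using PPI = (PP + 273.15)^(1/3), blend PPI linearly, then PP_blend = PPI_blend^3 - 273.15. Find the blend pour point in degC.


PPI_1 = (-28 + 273.15)^(1/3) = 6.258601
PPI_2 = (7 + 273.15)^(1/3) = 6.543301
PPI_blend = 0.45 * 6.258601 + 0.55 * 6.543301 = 6.415186
PP_blend = 6.415186^3 - 273.15 = 264.0145 - 273.15 = -9.14

-9.14 degC


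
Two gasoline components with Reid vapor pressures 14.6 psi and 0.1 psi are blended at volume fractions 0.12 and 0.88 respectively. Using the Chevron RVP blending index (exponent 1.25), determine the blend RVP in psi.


Chevron index: RVP_blend = (sum xi*RVPi^1.25)^(1/1.25)
RVP^1.25 terms: 0.12 * 14.6^1.25 + 0.88 * 0.1^1.25 = 3.47418
RVP_blend = 3.47418^(1/1.25) = 2.708

2.708 psi


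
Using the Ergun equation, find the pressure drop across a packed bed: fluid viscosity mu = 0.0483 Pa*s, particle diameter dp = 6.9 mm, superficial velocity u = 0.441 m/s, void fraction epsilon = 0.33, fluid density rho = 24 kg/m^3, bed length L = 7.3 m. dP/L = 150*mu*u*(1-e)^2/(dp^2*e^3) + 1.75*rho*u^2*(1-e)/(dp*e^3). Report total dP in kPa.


dp = 6.9 mm = 0.0069 m
Viscous term = 150*0.0483*0.441*(1-0.33)^2 / (0.0069^2*0.33^3) = 838275
Inertial term = 1.75*24*0.441^2*(1-0.33) / (0.0069*0.33^3) = 22070.4
dP/L = 838275 + 22070.4 = 860345 Pa/m
dP = 860345 * 7.3 / 1000 = 6281 kPa

6281 kPa


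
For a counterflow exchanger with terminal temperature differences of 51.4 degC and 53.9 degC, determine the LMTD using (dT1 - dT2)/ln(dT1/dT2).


LMTD = (dT1 - dT2) / ln(dT1/dT2)
= (51.4 - 53.9) / ln(51.4 / 53.9) = -2.5 / -0.0474923 = 52.64

52.64 degC


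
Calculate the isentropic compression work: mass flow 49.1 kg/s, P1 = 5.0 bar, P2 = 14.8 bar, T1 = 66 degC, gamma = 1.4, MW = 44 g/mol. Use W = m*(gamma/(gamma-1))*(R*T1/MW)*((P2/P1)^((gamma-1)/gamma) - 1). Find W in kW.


Isentropic work: W = m*(gamma/(gamma-1))*(R*T1/MW)*((P2/P1)^((gamma-1)/gamma) - 1)
T1 = 66 + 273.15 = 339.15 K
Pressure ratio = 14.8 / 5.0 = 2.96
Exponent = (1.4 - 1)/1.4 = 0.285714
(P2/P1)^exp - 1 = 2.96^0.285714 - 1 = 0.363498
W = 49.1 * 1.4 / 0.4 * 8.314 * 339.15 / 44 * 0.363498 = 4003

4003 kW


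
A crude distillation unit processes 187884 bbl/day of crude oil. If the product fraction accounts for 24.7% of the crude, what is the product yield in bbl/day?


Crude throughput = 187884 bbl/day
Fraction yield = 24.7%
yield = throughput * fraction / 100
yield = 187884 * 24.7 / 100 = 46407.348

46407.348 bbl/day


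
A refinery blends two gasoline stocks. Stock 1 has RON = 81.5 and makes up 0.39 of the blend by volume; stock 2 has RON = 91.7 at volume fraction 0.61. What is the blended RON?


Linear blending: RON_blend = sum(vi * RONi)
Contribution 1: 0.39 * 81.5 = 31.785
Contribution 2: 0.61 * 91.7 = 55.937
RON_blend = 31.785 + 55.937 = 87.722

87.722


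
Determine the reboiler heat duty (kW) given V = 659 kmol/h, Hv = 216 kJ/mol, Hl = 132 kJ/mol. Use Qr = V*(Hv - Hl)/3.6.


Qr = 659 * (216 - 132) / 3.6 = 659 * 84 / 3.6 = 15380

15380 kW


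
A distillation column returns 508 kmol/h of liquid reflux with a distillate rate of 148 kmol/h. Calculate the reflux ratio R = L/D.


Reflux ratio definition: R = L / D (liquid returned / distillate withdrawn)
L = 508 kmol/h, D = 148 kmol/h
R = 508 / 148 = 3.432

3.432


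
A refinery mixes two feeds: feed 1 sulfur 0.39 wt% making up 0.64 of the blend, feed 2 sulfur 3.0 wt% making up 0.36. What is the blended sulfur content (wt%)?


Linear sulfur blending: S_blend = x1*S1 + x2*S2
Contribution 1: 0.64 * 0.39 = 0.2496 wt%
Contribution 2: 0.36 * 3.0 = 1.08 wt%
S_blend = 0.2496 + 1.08 = 1.3296

1.3296 wt%


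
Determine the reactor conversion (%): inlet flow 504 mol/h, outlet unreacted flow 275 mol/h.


X = (F_in - F_out) / F_in * 100
Moles reacted = 504 - 275 = 229
X = 229 / 504 * 100
= 0.4544 * 100
= 45.44 %

45.44 %


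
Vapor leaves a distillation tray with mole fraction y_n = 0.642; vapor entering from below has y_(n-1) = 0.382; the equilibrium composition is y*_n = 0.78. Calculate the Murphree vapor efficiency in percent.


Murphree vapor efficiency: EMV = (y_n - y_(n-1)) / (y*_n - y_(n-1)) * 100
EMV = (0.642 - 0.382) / (0.78 - 0.382) * 100 = 0.26 / 0.398 * 100 = 65.33

65.33 %


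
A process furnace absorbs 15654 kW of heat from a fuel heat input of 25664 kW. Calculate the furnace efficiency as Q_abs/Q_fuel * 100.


Furnace efficiency = Q_absorbed / Q_fuel * 100
= 15654 / 25664 * 100 = 61.00

61.00 %


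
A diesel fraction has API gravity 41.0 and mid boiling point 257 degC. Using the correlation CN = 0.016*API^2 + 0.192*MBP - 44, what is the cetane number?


CN = 0.016 * 41.0^2 + 0.192 * 257 - 44
CN = 26.896 + 49.344 - 44 = 32.24

32.24


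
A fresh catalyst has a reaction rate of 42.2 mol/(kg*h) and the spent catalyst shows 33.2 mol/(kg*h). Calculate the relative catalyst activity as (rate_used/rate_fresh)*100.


Activity (%) = (rate_used / rate_fresh) * 100
rate_used = 33.2, rate_fresh = 42.2
= (33.2 / 42.2) * 100
= 0.7867 * 100 = 78.67

78.67 %


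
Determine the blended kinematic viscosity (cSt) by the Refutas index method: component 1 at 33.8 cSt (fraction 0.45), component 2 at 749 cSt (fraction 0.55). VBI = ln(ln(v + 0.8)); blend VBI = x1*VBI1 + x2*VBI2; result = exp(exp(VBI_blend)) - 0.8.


Refutas method: VBN_i = 14.534*ln(ln(visc_i + 0.8)) + 10.975, blended linearly by mass fraction; since VBN is linear in VBI_i = ln(ln(visc_i + 0.8)) and the fractions sum to 1, blend VBI directly: visc = exp(exp(VBI_blend)) - 0.8
VBI_1 = ln(ln(33.8 + 0.8)) = 1.26521
VBI_2 = ln(ln(749 + 0.8)) = 1.89007
VBI_blend = 0.45 * 1.26521 + 0.55 * 1.89007 = 1.60888
visc_blend = exp(exp(1.60888)) - 0.8 = 147.2

147.2 cSt


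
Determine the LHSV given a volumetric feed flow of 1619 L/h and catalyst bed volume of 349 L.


LHSV = volumetric feed rate / catalyst volume
= 1619 L/h / 349 L
= 4.639 h^-1

4.639 h^-1


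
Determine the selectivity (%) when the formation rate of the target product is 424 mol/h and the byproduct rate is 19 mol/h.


Selectivity = desired / (desired + undesired) * 100
Total products = 424 + 19 = 443 mol/h
S = 424 / 443 * 100
= 0.9571 * 100
= 95.71 %

95.71 %


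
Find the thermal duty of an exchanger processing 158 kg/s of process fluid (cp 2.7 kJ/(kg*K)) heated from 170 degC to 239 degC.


Q = m_dot * cp * delta_T
delta_T = 239 - 170 = 69 K
Q = 158 * 2.7 * 69
= 426.6 * 69
= 29435.4 kW

29435.4 kW


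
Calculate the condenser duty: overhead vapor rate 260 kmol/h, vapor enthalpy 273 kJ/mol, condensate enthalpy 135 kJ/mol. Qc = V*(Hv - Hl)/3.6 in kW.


Qc = 260 * (273 - 135) / 3.6 = 260 * 138 / 3.6 = 9967

9967 kW


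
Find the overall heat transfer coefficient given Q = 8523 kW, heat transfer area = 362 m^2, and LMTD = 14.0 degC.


From Q = U*A*LMTD, U = Q / (A * LMTD)
U = 8523 / (362 * 14.0) = 8523 / 5068 = 1.682

1.682 kW/(m^2*K)


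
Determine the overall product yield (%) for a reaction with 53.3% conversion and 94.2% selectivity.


Overall yield = conversion (%) * selectivity (%) / 100
Conversion = 53.3%, Selectivity = 94.2%
Y = 53.3 * 94.2 / 100
= 50.2086 %

50.2086 %


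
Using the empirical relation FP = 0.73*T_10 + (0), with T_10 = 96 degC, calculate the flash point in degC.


FP = 0.73 * 96 + (0) = 70.08

70.08 degC


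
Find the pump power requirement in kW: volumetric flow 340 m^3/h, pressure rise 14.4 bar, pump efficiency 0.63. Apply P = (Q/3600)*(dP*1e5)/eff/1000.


Q = 340 / 3600 = 0.0944444 m^3/s
P = 0.0944444 * (14.4 * 1e5) / 0.63 / 1000 = 215.9

215.9 kW


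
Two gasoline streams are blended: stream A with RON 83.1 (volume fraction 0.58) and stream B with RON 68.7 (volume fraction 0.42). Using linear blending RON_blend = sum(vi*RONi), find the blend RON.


Linear blending: RON_blend = sum(vi * RONi)
Contribution 1: 0.58 * 83.1 = 48.198
Contribution 2: 0.42 * 68.7 = 28.854
RON_blend = 48.198 + 28.854 = 77.052

77.052


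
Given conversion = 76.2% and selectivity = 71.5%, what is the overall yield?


Overall yield = conversion (%) * selectivity (%) / 100
Conversion = 76.2%, Selectivity = 71.5%
Y = 76.2 * 71.5 / 100
= 54.483 %

54.483 %


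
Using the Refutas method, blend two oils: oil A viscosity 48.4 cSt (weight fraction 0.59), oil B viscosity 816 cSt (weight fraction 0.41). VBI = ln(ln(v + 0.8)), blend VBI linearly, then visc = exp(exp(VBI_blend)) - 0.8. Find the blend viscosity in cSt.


Refutas method: VBN_i = 14.534*ln(ln(visc_i + 0.8)) + 10.975, blended linearly by mass fraction; since VBN is linear in VBI_i = ln(ln(visc_i + 0.8)) and the fractions sum to 1, blend VBI directly: visc = exp(exp(VBI_blend)) - 0.8
VBI_1 = ln(ln(48.4 + 0.8)) = 1.35992
VBI_2 = ln(ln(816 + 0.8)) = 1.90291
VBI_blend = 0.59 * 1.35992 + 0.41 * 1.90291 = 1.58255
visc_blend = exp(exp(1.58255)) - 0.8 = 129.2

129.2 cSt


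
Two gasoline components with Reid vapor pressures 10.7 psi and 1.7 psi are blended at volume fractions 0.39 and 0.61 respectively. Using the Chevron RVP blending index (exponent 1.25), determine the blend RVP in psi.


Chevron index: RVP_blend = (sum xi*RVPi^1.25)^(1/1.25)
RVP^1.25 terms: 0.39 * 10.7^1.25 + 0.61 * 1.7^1.25 = 8.73145
RVP_blend = 8.73145^(1/1.25) = 5.661

5.661 psi


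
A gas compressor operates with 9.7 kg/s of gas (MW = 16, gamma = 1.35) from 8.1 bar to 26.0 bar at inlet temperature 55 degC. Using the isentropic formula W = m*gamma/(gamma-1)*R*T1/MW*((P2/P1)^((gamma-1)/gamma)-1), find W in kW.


Isentropic work: W = m*(gamma/(gamma-1))*(R*T1/MW)*((P2/P1)^((gamma-1)/gamma) - 1)
T1 = 55 + 273.15 = 328.15 K
Pressure ratio = 26.0 / 8.1 = 3.20988
Exponent = (1.35 - 1)/1.35 = 0.259259
(P2/P1)^exp - 1 = 3.20988^0.259259 - 1 = 0.353044
W = 9.7 * 1.35 / 0.35 * 8.314 * 328.15 / 16 * 0.353044 = 2252

2252 kW


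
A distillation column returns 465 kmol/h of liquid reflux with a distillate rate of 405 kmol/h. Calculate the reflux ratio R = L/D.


Reflux ratio definition: R = L / D (liquid returned / distillate withdrawn)
L = 465 kmol/h, D = 405 kmol/h
R = 465 / 405 = 1.148

1.148


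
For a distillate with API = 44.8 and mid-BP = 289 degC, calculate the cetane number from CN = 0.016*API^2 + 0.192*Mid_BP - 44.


CN = 0.016 * 44.8^2 + 0.192 * 289 - 44
CN = 32.11264 + 55.488 - 44 = 43.60064

43.60064


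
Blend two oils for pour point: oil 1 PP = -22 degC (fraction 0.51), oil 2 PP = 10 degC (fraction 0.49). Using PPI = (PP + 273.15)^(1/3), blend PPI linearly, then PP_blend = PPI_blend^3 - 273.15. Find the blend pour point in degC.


PPI_1 = (-22 + 273.15)^(1/3) = 6.30925
PPI_2 = (10 + 273.15)^(1/3) = 6.566574
PPI_blend = 0.51 * 6.30925 + 0.49 * 6.566574 = 6.435339
PP_blend = 6.435339^3 - 273.15 = 266.5105 - 273.15 = -6.64

-6.64 degC


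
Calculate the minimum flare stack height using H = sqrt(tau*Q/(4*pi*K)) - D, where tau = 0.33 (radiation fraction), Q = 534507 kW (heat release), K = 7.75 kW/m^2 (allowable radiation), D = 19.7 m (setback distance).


tau*Q/(4*pi*K) = 0.33 * 534507 / (4 * pi * 7.75) = 1811.16
sqrt(1811.16) = 42.5577
H = 42.5577 - 19.7 = 22.86

22.86 m


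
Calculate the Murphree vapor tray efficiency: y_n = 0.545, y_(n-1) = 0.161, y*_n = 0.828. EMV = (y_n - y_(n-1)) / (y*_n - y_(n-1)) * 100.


Murphree vapor efficiency: EMV = (y_n - y_(n-1)) / (y*_n - y_(n-1)) * 100
EMV = (0.545 - 0.161) / (0.828 - 0.161) * 100 = 0.384 / 0.667 * 100 = 57.57

57.57 %


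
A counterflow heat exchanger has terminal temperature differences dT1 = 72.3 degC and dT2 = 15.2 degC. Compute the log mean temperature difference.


LMTD = (dT1 - dT2) / ln(dT1/dT2)
= (72.3 - 15.2) / ln(72.3 / 15.2) = 57.1 / 1.55953 = 36.61

36.61 degC


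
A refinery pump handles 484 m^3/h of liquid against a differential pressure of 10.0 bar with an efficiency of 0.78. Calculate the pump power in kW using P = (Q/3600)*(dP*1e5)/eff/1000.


Q = 484 / 3600 = 0.134444 m^3/s
P = 0.134444 * (10.0 * 1e5) / 0.78 / 1000 = 172.4

172.4 kW


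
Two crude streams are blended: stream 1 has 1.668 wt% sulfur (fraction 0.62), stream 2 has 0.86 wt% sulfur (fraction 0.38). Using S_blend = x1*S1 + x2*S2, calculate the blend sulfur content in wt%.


Linear sulfur blending: S_blend = x1*S1 + x2*S2
Contribution 1: 0.62 * 1.668 = 1.03416 wt%
Contribution 2: 0.38 * 0.86 = 0.3268 wt%
S_blend = 1.03416 + 0.3268 = 1.36096

1.36096 wt%


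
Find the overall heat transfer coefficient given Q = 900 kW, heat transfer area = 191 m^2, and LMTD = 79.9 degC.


From Q = U*A*LMTD, U = Q / (A * LMTD)
U = 900 / (191 * 79.9) = 900 / 15260.9 = 0.05897

0.05897 kW/(m^2*K)


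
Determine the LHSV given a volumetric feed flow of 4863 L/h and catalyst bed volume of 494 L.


LHSV = volumetric feed rate / catalyst volume
= 4863 L/h / 494 L
= 9.844 h^-1

9.844 h^-1


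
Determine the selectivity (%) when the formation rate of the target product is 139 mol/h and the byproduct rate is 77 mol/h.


Selectivity = desired / (desired + undesired) * 100
Total products = 139 + 77 = 216 mol/h
S = 139 / 216 * 100
= 0.6435 * 100
= 64.35 %

64.35 %
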